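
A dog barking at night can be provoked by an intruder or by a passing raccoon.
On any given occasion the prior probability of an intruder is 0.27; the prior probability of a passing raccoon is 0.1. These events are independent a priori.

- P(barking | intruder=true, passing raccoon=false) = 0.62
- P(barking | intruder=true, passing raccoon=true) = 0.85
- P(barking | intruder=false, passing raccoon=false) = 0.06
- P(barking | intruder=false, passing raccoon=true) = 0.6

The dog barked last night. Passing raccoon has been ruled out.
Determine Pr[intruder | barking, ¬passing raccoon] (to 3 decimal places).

Pr[intruder | barking, ¬passing raccoon] ≈ 0.793

P(barking | ¬passing raccoon) = 0.06×0.73 + 0.62×0.27 = 0.043800 + 0.167400 = 0.211200
The intruder-present share is 0.62×0.27 = 0.167400.
P(intruder | barking, ¬passing raccoon) = 0.167400 / 0.211200 ≈ 0.793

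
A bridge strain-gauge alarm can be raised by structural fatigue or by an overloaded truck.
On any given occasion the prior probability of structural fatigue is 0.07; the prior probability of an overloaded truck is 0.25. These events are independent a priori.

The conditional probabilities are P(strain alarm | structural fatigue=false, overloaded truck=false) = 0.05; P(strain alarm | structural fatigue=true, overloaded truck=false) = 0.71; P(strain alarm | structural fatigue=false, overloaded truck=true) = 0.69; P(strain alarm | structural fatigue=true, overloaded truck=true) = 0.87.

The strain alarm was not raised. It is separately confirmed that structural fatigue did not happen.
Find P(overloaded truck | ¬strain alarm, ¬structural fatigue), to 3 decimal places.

For the numerator, keep only overloaded truck=true terms: 0.31×0.25 = 0.077500
Normalizer over all consistent configurations: 0.95×0.75 + 0.31×0.25 = 0.790000
P(overloaded truck | ¬strain alarm, ¬structural fatigue) = 0.077500/0.790000 ≈ 0.098

P(overloaded truck | ¬strain alarm, ¬structural fatigue) ≈ 0.098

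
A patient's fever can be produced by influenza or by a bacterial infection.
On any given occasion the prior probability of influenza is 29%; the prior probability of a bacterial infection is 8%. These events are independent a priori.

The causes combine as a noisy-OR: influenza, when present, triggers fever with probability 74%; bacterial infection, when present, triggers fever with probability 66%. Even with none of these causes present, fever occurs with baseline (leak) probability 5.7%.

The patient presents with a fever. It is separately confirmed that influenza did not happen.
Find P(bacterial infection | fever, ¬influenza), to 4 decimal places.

Under noisy-OR, P(fever | causes) = 1 − (1−0.057)·∏(1−qᵢ) over the active causes.
Weight on bacterial infection=true, given the evidence: 0.67938*0.08 = 0.054350
Denominator P(fever | ¬influenza): 0.057*0.92 + 0.67938*0.08 = 0.106790
P(bacterial infection | fever, ¬influenza) = 0.054350/0.106790 ≈ 0.5089

P(bacterial infection | fever, ¬influenza) ≈ 0.5089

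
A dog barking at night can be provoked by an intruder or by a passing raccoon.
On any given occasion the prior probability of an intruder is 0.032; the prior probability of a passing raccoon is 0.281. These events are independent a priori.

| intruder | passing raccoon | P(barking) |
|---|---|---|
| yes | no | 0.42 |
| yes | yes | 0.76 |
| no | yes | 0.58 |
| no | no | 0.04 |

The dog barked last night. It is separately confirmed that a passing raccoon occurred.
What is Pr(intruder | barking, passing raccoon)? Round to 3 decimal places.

P(barking | passing raccoon) = 0.58×0.968 + 0.76×0.032 = 0.561440 + 0.024320 = 0.585760
Of this, 0.024320 comes from 0.76×0.032 (the intruder=true cases).
Hence the posterior is 0.024320/0.585760 ≈ 0.042.

Pr(intruder | barking, passing raccoon) ≈ 0.042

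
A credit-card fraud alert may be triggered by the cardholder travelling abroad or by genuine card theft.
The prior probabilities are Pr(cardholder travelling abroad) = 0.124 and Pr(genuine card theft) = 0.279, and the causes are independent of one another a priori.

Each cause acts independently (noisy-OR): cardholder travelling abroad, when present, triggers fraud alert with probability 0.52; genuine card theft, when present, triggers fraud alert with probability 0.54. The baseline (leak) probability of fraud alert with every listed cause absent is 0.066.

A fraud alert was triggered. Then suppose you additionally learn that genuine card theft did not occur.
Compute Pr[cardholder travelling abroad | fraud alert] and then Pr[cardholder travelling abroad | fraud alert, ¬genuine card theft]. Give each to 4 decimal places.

Under noisy-OR, P(fraud alert | causes) = 1 − (1−0.066)·∏(1−qᵢ) over the active causes.
By total probability over the 4 (cardholder travelling abroad, genuine card theft) configurations:
  P(fraud alert) = 0.066×0.876×0.721 + 0.57036×0.876×0.279 + 0.55168×0.124×0.721 + 0.793773×0.124×0.279
        = 0.041685 + 0.139398 + 0.049322 + 0.027461 = 0.257866
Keeping only the cardholder travelling abroad-present terms gives 0.076783, so
  P(cardholder travelling abroad | fraud alert) = 0.076783 / 0.257866 ≈ 0.2978

Now condition on the additional information:
P(fraud alert | ¬genuine card theft) = 0.066×0.876 + 0.55168×0.124 = 0.057816 + 0.068408 = 0.126224
The cardholder travelling abroad-present share is 0.55168×0.124 = 0.068408.
P(cardholder travelling abroad | fraud alert, ¬genuine card theft) = 0.068408 / 0.126224 ≈ 0.5420

Pr[cardholder travelling abroad | fraud alert] ≈ 0.2978; Pr[cardholder travelling abroad | fraud alert, ¬genuine card theft] ≈ 0.5420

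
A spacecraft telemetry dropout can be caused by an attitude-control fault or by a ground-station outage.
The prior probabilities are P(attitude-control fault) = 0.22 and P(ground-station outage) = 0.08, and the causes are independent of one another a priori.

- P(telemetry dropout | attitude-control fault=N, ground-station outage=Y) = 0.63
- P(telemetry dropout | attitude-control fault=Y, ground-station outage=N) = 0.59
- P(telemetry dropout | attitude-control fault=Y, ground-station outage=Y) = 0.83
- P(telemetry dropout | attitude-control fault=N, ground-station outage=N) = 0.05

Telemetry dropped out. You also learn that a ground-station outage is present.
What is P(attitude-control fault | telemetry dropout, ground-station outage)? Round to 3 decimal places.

P(attitude-control fault | telemetry dropout, ground-station outage) ≈ 0.271

P(telemetry dropout | ground-station outage) = 0.63*0.78 + 0.83*0.22 = 0.491400 + 0.182600 = 0.674000
Of this, 0.182600 comes from 0.83*0.22 (the attitude-control fault=true cases).
So P(attitude-control fault | telemetry dropout, ground-station outage) = 0.182600/0.674000 ≈ 0.271.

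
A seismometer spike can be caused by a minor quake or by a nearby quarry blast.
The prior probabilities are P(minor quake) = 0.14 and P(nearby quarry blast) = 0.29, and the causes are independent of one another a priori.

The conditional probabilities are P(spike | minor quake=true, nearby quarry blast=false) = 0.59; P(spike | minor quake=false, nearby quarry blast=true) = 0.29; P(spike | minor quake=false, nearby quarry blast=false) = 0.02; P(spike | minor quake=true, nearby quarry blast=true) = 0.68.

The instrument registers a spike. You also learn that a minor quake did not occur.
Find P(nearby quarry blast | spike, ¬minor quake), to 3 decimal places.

P(nearby quarry blast | spike, ¬minor quake) ≈ 0.856

By total probability over both values of nearby quarry blast:
  P(spike | ¬minor quake) = 0.02·0.71 + 0.29·0.29
        = 0.014200 + 0.084100 = 0.098300
Keeping only the nearby quarry blast-present terms gives 0.084100, so
  P(nearby quarry blast | spike, ¬minor quake) = 0.084100 / 0.098300 ≈ 0.856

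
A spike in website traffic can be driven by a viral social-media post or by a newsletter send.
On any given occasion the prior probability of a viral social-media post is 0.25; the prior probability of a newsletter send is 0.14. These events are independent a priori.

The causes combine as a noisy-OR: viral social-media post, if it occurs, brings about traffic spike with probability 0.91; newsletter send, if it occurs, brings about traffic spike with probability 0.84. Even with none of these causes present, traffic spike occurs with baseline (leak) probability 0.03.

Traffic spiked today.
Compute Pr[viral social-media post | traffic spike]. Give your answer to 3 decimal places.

Pr[viral social-media post | traffic spike] ≈ 0.681

Under noisy-OR, P(traffic spike | causes) = 1 − (1−0.03)·∏(1−qᵢ) over the active causes.
P(traffic spike) = 0.03×0.75×0.86 + 0.8448×0.75×0.14 + 0.9127×0.25×0.86 + 0.986032×0.25×0.14 = 0.019350 + 0.088704 + 0.196230 + 0.034511 = 0.338795
Of this, 0.230741 comes from 0.196230 + 0.034511 (the viral social-media post=true cases).
P(viral social-media post | traffic spike) = 0.230741 / 0.338795 ≈ 0.681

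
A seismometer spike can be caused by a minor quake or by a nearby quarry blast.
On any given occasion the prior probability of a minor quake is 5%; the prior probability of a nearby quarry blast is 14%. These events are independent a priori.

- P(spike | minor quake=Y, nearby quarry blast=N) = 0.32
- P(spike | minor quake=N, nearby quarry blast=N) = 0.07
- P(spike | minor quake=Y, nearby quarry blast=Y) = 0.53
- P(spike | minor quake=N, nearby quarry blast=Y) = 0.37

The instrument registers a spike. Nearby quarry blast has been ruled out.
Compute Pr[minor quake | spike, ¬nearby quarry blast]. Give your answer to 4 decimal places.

For the numerator, keep only minor quake=true terms: 0.32×0.05 = 0.016000
Denominator P(spike | ¬nearby quarry blast): 0.07×0.95 + 0.32×0.05 = 0.082500
P(minor quake | spike, ¬nearby quarry blast) = 0.016000/0.082500 ≈ 0.1939

Pr[minor quake | spike, ¬nearby quarry blast] ≈ 0.1939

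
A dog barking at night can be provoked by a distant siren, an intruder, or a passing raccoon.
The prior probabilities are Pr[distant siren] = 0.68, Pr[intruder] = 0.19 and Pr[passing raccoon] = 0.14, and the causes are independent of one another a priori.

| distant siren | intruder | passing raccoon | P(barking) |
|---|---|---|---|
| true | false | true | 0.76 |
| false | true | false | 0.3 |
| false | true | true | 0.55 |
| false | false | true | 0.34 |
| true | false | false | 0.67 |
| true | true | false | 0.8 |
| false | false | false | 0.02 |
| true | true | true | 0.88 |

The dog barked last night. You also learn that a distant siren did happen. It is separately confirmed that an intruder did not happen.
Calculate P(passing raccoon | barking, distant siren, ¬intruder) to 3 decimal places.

Enumerate both values of passing raccoon and weight by the priors:
  P(barking | distant siren, ¬intruder) = 0.67×0.86 + 0.76×0.14
        = 0.576200 + 0.106400 = 0.682600
Configurations with passing raccoon contribute 0.106400, so
  P(passing raccoon | barking, distant siren, ¬intruder) = 0.106400 / 0.682600 ≈ 0.156

P(passing raccoon | barking, distant siren, ¬intruder) ≈ 0.156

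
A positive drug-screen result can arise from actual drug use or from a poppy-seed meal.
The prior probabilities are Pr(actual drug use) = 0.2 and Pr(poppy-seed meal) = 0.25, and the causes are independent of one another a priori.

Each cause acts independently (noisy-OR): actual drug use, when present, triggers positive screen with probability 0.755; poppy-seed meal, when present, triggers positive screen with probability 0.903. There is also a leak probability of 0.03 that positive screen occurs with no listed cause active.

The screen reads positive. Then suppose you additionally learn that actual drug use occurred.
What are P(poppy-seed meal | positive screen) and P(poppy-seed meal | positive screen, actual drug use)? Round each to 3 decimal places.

Under noisy-OR, P(positive screen | causes) = 1 − (1−0.03)·∏(1−qᵢ) over the active causes.
P(positive screen) = 0.03*0.8*0.75 + 0.90591*0.8*0.25 + 0.76235*0.2*0.75 + 0.976948*0.2*0.25 = 0.018000 + 0.181182 + 0.114352 + 0.048847 = 0.362381
Restricting to configurations with poppy-seed meal present: 0.181182 + 0.048847 = 0.230029.
So P(poppy-seed meal | positive screen) = 0.230029/0.362381 ≈ 0.635.

Now also conditioning on actual drug use=true:
Weight on poppy-seed meal=true, given the evidence: 0.976948×0.25 = 0.244237
The normalizing constant is 0.76235×0.75 + 0.976948×0.25 = 0.815999
Posterior = 0.244237 / 0.815999 ≈ 0.299
Conditioning on actual drug use lowers the posterior on poppy-seed meal: the classic explaining-away effect in a common-effect structure.

P(poppy-seed meal | positive screen) ≈ 0.635; P(poppy-seed meal | positive screen, actual drug use) ≈ 0.299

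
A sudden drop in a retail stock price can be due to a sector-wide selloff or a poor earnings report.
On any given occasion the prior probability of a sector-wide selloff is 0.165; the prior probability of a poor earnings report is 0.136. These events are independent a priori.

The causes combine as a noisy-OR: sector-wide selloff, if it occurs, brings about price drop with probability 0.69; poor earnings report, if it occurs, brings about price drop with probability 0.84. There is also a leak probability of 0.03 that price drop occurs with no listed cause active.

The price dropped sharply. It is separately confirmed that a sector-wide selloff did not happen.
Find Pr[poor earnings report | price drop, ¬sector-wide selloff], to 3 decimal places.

Pr[poor earnings report | price drop, ¬sector-wide selloff] ≈ 0.816

Under noisy-OR, P(price drop | causes) = 1 − (1−0.03)·∏(1−qᵢ) over the active causes.
By total probability over both values of poor earnings report:
  P(price drop | ¬sector-wide selloff) = 0.03·0.864 + 0.8448·0.136
        = 0.025920 + 0.114893 = 0.140813
Keeping only the poor earnings report-present terms gives 0.114893, so
  P(poor earnings report | price drop, ¬sector-wide selloff) = 0.114893 / 0.140813 ≈ 0.816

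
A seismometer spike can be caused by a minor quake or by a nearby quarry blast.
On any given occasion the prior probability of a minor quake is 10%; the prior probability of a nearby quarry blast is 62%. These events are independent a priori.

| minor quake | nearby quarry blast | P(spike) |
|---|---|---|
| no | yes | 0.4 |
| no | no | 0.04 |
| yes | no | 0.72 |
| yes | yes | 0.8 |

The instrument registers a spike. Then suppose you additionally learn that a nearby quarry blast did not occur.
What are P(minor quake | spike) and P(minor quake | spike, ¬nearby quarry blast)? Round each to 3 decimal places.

P(spike) = 0.04×0.9×0.38 + 0.4×0.9×0.62 + 0.72×0.1×0.38 + 0.8×0.1×0.62 = 0.013680 + 0.223200 + 0.027360 + 0.049600 = 0.313840
Restricting to configurations with minor quake present: 0.027360 + 0.049600 = 0.076960.
P(minor quake | spike) = 0.076960 / 0.313840 ≈ 0.245

With the extra evidence:
Sum P(spike|·) weighted by the priors over both values of minor quake:
  P(spike | ¬nearby quarry blast) = 0.04×0.9 + 0.72×0.1
        = 0.036000 + 0.072000 = 0.108000
The terms with minor quake present sum to 0.072000, so
  P(minor quake | spike, ¬nearby quarry blast) = 0.072000 / 0.108000 ≈ 0.667
With nearby quarry blast excluded, minor quake must carry more of the explanatory weight for the spike.

P(minor quake | spike) ≈ 0.245; P(minor quake | spike, ¬nearby quarry blast) ≈ 0.667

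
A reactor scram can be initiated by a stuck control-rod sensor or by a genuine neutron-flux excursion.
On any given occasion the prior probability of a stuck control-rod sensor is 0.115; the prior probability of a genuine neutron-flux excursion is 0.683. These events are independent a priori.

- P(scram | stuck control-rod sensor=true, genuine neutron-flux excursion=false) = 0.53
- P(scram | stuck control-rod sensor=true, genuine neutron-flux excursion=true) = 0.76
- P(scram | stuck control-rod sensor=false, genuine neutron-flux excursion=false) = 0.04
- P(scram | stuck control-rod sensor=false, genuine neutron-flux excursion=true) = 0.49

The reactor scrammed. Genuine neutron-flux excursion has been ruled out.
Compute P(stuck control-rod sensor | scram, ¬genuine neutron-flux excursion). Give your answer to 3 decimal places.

P(scram | ¬genuine neutron-flux excursion) = 0.04*0.885 + 0.53*0.115 = 0.035400 + 0.060950 = 0.096350
Restricting to configurations with stuck control-rod sensor present: 0.53*0.115 = 0.060950.
Hence the posterior is 0.060950/0.096350 ≈ 0.633.

P(stuck control-rod sensor | scram, ¬genuine neutron-flux excursion) ≈ 0.633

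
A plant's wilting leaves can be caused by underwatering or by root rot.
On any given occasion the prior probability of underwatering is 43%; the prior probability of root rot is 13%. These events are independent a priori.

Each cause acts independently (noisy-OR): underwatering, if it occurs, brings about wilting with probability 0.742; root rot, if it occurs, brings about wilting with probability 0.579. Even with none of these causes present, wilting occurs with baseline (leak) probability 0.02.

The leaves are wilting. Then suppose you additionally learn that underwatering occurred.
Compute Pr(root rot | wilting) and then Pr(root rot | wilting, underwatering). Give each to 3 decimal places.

Under noisy-OR, P(wilting | causes) = 1 − (1−0.02)·∏(1−qᵢ) over the active causes.
P(wilting) = 0.02·0.57·0.87 + 0.58742·0.57·0.13 + 0.74716·0.43·0.87 + 0.893554·0.43·0.13 = 0.009918 + 0.043528 + 0.279513 + 0.049950 = 0.382909
Of this, 0.093478 comes from 0.043528 + 0.049950 (the root rot=true cases).
P(root rot | wilting) = 0.093478 / 0.382909 ≈ 0.244

Now condition on the additional information:
P(wilting | underwatering) = 0.74716×0.87 + 0.893554×0.13 = 0.650029 + 0.116162 = 0.766191
The root rot-present share is 0.893554×0.13 = 0.116162.
P(root rot | wilting, underwatering) = 0.116162 / 0.766191 ≈ 0.152
— underwatering explains away the evidence for root rot.

Pr(root rot | wilting) ≈ 0.244; Pr(root rot | wilting, underwatering) ≈ 0.152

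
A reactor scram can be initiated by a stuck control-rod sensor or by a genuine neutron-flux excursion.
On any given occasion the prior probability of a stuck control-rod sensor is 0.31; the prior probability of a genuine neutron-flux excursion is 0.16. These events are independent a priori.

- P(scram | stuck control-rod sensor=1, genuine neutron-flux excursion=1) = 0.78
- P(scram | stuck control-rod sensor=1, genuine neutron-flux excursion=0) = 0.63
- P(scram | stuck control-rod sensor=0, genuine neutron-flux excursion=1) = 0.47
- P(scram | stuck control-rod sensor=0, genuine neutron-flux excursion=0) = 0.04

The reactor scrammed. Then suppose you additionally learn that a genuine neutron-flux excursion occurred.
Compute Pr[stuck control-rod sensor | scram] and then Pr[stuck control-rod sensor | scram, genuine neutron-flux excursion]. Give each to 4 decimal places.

By total probability over the 4 (stuck control-rod sensor, genuine neutron-flux excursion) configurations:
  P(scram) = 0.04×0.69×0.84 + 0.47×0.69×0.16 + 0.63×0.31×0.84 + 0.78×0.31×0.16
        = 0.023184 + 0.051888 + 0.164052 + 0.038688 = 0.277812
The terms with stuck control-rod sensor present sum to 0.202740, so
  P(stuck control-rod sensor | scram) = 0.202740 / 0.277812 ≈ 0.7298

Now also conditioning on genuine neutron-flux excursion=true:
P(scram | genuine neutron-flux excursion) = 0.47*0.69 + 0.78*0.31 = 0.324300 + 0.241800 = 0.566100
Of this, 0.241800 comes from 0.78*0.31 (the stuck control-rod sensor=true cases).
Hence the posterior is 0.241800/0.566100 ≈ 0.4271.
— genuine neutron-flux excursion explains away the evidence for stuck control-rod sensor.

Pr[stuck control-rod sensor | scram] ≈ 0.7298; Pr[stuck control-rod sensor | scram, genuine neutron-flux excursion] ≈ 0.4271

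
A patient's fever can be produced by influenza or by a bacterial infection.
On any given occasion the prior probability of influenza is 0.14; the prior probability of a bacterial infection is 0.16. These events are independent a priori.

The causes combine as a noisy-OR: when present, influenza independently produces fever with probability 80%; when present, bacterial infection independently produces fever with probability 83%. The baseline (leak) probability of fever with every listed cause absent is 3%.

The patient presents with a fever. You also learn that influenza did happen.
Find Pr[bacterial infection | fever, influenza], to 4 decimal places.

Pr[bacterial infection | fever, influenza] ≈ 0.1860

Under noisy-OR, P(fever | causes) = 1 − (1−0.03)·∏(1−qᵢ) over the active causes.
P(fever | influenza) = 0.806×0.84 + 0.96702×0.16 = 0.677040 + 0.154723 = 0.831763
Restricting to configurations with bacterial infection present: 0.96702×0.16 = 0.154723.
P(bacterial infection | fever, influenza) = 0.154723 / 0.831763 ≈ 0.1860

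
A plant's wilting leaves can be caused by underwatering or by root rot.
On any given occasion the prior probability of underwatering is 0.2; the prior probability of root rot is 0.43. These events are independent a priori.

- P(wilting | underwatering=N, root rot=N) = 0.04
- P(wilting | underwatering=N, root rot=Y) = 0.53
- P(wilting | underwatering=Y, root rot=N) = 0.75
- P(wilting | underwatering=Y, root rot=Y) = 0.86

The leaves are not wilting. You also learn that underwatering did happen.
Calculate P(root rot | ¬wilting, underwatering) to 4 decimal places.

P(root rot | ¬wilting, underwatering) ≈ 0.2970

Enumerate both values of root rot and weight by the priors:
  P(¬wilting | underwatering) = 0.25×0.57 + 0.14×0.43
        = 0.142500 + 0.060200 = 0.202700
The terms with root rot present sum to 0.060200, so
  P(root rot | ¬wilting, underwatering) = 0.060200 / 0.202700 ≈ 0.2970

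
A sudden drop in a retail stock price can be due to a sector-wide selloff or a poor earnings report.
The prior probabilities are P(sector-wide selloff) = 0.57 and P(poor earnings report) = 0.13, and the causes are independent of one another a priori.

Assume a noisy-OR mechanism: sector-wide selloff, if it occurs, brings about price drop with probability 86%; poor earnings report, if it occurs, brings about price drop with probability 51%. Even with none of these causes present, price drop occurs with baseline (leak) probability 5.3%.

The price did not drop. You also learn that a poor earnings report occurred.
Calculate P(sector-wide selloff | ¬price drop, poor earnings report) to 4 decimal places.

Under noisy-OR, P(price drop | causes) = 1 − (1−0.053)·∏(1−qᵢ) over the active causes.
P(¬price drop | poor earnings report) = 0.46403*0.43 + 0.064964*0.57 = 0.199533 + 0.037029 = 0.236562
Restricting to configurations with sector-wide selloff present: 0.064964*0.57 = 0.037029.
P(sector-wide selloff | ¬price drop, poor earnings report) = 0.037029 / 0.236562 ≈ 0.1565

P(sector-wide selloff | ¬price drop, poor earnings report) ≈ 0.1565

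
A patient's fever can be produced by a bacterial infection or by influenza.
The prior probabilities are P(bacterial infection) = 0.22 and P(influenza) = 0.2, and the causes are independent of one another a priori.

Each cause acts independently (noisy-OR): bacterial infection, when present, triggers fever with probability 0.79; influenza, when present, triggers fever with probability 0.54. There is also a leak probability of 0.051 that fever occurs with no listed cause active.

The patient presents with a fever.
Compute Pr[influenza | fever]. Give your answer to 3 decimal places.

Pr[influenza | fever] ≈ 0.425

Under noisy-OR, P(fever | causes) = 1 − (1−0.051)·∏(1−qᵢ) over the active causes.
Weight on influenza=true, given the evidence: 0.087900 + 0.039966 = 0.127866
Normalizer over all consistent configurations: 0.051*0.78*0.8 + 0.56346*0.78*0.2 + 0.80071*0.22*0.8 + 0.908327*0.22*0.2 = 0.300615
P(influenza | fever) = 0.127866/0.300615 ≈ 0.425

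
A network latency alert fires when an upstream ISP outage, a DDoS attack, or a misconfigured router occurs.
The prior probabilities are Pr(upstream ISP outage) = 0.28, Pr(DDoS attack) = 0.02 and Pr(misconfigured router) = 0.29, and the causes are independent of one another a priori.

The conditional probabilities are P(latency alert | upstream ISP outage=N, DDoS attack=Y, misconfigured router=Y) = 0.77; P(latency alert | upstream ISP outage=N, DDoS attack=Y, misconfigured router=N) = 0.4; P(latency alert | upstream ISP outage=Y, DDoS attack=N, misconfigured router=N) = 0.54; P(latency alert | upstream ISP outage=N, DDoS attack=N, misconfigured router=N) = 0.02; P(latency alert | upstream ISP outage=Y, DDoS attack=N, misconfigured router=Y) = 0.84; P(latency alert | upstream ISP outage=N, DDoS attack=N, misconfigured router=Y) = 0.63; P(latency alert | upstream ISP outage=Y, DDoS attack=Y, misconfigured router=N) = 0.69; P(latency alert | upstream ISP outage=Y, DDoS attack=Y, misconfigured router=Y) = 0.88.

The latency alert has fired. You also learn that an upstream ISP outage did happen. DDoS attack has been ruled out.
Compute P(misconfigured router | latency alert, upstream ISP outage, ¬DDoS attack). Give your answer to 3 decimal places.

By total probability over both values of misconfigured router:
  P(latency alert | upstream ISP outage, ¬DDoS attack) = 0.54×0.71 + 0.84×0.29
        = 0.383400 + 0.243600 = 0.627000
Configurations with misconfigured router contribute 0.243600, so
  P(misconfigured router | latency alert, upstream ISP outage, ¬DDoS attack) = 0.243600 / 0.627000 ≈ 0.389

P(misconfigured router | latency alert, upstream ISP outage, ¬DDoS attack) ≈ 0.389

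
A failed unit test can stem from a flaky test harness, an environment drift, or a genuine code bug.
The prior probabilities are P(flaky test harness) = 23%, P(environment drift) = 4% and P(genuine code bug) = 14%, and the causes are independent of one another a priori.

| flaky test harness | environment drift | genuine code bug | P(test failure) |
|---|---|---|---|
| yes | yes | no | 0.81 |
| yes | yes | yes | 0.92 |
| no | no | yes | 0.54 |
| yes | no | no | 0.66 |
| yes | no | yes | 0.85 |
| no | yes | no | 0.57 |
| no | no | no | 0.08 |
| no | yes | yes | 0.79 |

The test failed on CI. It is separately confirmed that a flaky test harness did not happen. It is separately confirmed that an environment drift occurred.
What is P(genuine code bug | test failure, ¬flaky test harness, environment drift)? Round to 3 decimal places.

For the numerator, keep only genuine code bug=true terms: 0.79*0.14 = 0.110600
Denominator P(test failure | ¬flaky test harness, environment drift): 0.57*0.86 + 0.79*0.14 = 0.600800
P(genuine code bug | test failure, ¬flaky test harness, environment drift) = 0.110600/0.600800 ≈ 0.184

P(genuine code bug | test failure, ¬flaky test harness, environment drift) ≈ 0.184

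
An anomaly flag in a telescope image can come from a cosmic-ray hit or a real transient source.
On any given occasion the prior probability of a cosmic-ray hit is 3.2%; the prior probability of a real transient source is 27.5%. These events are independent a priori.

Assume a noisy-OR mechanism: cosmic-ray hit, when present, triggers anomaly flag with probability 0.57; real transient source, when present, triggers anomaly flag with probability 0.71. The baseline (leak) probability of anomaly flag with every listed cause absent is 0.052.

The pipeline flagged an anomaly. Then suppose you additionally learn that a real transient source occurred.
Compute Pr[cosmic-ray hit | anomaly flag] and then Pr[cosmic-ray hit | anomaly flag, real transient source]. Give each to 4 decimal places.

Under noisy-OR, P(anomaly flag | causes) = 1 − (1−0.052)·∏(1−qᵢ) over the active causes.
Sum P(anomaly flag|·) weighted by the priors over the 4 (cosmic-ray hit, real transient source) configurations:
  P(anomaly flag) = 0.052·0.968·0.725 + 0.72508·0.968·0.275 + 0.59236·0.032·0.725 + 0.881784·0.032·0.275
        = 0.036494 + 0.193016 + 0.013743 + 0.007760 = 0.251013
Keeping only the cosmic-ray hit-present terms gives 0.021503, so
  P(cosmic-ray hit | anomaly flag) = 0.021503 / 0.251013 ≈ 0.0857

With the extra evidence:
P(anomaly flag | real transient source) = 0.72508×0.968 + 0.881784×0.032 = 0.701877 + 0.028217 = 0.730094
Of this, 0.028217 comes from 0.881784×0.032 (the cosmic-ray hit=true cases).
Hence the posterior is 0.028217/0.730094 ≈ 0.0386.

Pr[cosmic-ray hit | anomaly flag] ≈ 0.0857; Pr[cosmic-ray hit | anomaly flag, real transient source] ≈ 0.0386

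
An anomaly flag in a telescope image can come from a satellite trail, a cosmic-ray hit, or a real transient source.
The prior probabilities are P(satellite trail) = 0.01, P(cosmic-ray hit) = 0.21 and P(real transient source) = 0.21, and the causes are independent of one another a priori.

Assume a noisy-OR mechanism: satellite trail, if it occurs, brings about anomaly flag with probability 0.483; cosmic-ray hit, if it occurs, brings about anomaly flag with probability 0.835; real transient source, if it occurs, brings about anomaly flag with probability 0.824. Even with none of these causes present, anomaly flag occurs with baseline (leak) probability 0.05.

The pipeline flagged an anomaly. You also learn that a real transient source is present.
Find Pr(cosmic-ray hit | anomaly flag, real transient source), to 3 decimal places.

Under noisy-OR, P(anomaly flag | causes) = 1 − (1−0.05)·∏(1−qᵢ) over the active causes.
P(anomaly flag | real transient source) = 0.8328*0.99*0.79 + 0.972412*0.99*0.21 + 0.913558*0.01*0.79 + 0.985737*0.01*0.21 = 0.651333 + 0.202164 + 0.007217 + 0.002070 = 0.862784
Restricting to configurations with cosmic-ray hit present: 0.202164 + 0.002070 = 0.204234.
P(cosmic-ray hit | anomaly flag, real transient source) = 0.204234 / 0.862784 ≈ 0.237

Pr(cosmic-ray hit | anomaly flag, real transient source) ≈ 0.237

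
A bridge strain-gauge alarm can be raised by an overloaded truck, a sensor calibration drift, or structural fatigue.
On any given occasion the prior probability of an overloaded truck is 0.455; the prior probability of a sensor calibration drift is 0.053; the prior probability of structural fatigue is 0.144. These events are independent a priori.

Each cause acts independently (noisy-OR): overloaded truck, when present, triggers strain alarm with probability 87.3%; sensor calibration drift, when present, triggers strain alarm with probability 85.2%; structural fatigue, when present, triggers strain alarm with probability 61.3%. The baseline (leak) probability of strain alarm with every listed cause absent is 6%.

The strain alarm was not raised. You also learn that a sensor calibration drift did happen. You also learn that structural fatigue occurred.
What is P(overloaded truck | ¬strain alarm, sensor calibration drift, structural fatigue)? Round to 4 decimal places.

Under noisy-OR, P(strain alarm | causes) = 1 − (1−0.06)·∏(1−qᵢ) over the active causes.
Numerator (weight on configurations with overloaded truck): 0.006838*0.455 = 0.003111
The normalizing constant is 0.053839*0.545 + 0.006838*0.455 = 0.032453
Posterior = 0.003111 / 0.032453 ≈ 0.0959

P(overloaded truck | ¬strain alarm, sensor calibration drift, structural fatigue) ≈ 0.0959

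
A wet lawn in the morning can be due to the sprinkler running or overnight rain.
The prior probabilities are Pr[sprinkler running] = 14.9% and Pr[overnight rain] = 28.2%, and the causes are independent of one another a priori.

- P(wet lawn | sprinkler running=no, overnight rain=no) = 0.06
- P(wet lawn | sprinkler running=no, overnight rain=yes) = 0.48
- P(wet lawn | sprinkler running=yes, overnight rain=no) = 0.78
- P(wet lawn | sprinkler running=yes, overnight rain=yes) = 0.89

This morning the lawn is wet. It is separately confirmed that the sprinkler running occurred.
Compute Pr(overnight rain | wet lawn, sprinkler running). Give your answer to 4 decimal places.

Enumerate both values of overnight rain and weight by the priors:
  P(wet lawn | sprinkler running) = 0.78·0.718 + 0.89·0.282
        = 0.560040 + 0.250980 = 0.811020
Configurations with overnight rain contribute 0.250980, so
  P(overnight rain | wet lawn, sprinkler running) = 0.250980 / 0.811020 ≈ 0.3095

Pr(overnight rain | wet lawn, sprinkler running) ≈ 0.3095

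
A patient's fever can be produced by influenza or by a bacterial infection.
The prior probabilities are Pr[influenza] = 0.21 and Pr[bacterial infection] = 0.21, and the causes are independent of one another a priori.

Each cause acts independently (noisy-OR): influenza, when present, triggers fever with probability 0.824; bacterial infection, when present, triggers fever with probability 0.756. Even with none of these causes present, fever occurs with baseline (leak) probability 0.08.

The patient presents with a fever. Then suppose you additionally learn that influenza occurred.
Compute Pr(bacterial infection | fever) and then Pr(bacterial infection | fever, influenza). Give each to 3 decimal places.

Under noisy-OR, P(fever | causes) = 1 − (1−0.08)·∏(1−qᵢ) over the active causes.
Sum P(fever|·) weighted by the priors over the 4 (influenza, bacterial infection) configurations:
  P(fever) = 0.08*0.79*0.79 + 0.77552*0.79*0.21 + 0.83808*0.21*0.79 + 0.960492*0.21*0.21
        = 0.049928 + 0.128659 + 0.139037 + 0.042358 = 0.359982
Configurations with bacterial infection contribute 0.171017, so
  P(bacterial infection | fever) = 0.171017 / 0.359982 ≈ 0.475

Now also conditioning on influenza=true:
Weight on bacterial infection=true, given the evidence: 0.960492×0.21 = 0.201703
The normalizing constant is 0.83808×0.79 + 0.960492×0.21 = 0.863786
Posterior = 0.201703 / 0.863786 ≈ 0.234
— influenza explains away the evidence for bacterial infection.

Pr(bacterial infection | fever) ≈ 0.475; Pr(bacterial infection | fever, influenza) ≈ 0.234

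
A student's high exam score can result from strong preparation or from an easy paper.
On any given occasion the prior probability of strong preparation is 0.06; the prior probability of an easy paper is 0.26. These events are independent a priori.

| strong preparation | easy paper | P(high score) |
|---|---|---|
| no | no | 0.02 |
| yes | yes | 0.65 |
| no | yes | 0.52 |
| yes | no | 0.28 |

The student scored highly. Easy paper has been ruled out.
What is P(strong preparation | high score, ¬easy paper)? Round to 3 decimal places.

P(strong preparation | high score, ¬easy paper) ≈ 0.472

Numerator (weight on configurations with strong preparation): 0.28·0.06 = 0.016800
Denominator P(high score | ¬easy paper): 0.02·0.94 + 0.28·0.06 = 0.035600
Posterior = 0.016800 / 0.035600 ≈ 0.472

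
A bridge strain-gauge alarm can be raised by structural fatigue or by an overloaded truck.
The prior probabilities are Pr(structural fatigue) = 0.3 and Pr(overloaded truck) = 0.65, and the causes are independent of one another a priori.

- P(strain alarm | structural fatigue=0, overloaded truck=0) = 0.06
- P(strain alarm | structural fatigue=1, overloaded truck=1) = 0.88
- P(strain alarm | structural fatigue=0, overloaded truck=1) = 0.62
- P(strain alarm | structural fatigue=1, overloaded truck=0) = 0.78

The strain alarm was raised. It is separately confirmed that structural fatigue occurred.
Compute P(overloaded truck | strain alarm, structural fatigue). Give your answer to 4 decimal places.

For the numerator, keep only overloaded truck=true terms: 0.88·0.65 = 0.572000
Denominator P(strain alarm | structural fatigue): 0.78·0.35 + 0.88·0.65 = 0.845000
P(overloaded truck | strain alarm, structural fatigue) = 0.572000/0.845000 ≈ 0.6769

P(overloaded truck | strain alarm, structural fatigue) ≈ 0.6769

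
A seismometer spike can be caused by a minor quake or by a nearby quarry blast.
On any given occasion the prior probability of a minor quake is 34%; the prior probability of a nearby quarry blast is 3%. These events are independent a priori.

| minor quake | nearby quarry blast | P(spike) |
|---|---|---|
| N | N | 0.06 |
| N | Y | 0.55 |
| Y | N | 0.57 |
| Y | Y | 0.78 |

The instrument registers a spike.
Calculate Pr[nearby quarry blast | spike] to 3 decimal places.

Weight on nearby quarry blast=true, given the evidence: 0.010890 + 0.007956 = 0.018846
Denominator P(spike): 0.06·0.66·0.97 + 0.55·0.66·0.03 + 0.57·0.34·0.97 + 0.78·0.34·0.03 = 0.245244
Posterior = 0.018846 / 0.245244 ≈ 0.077

Pr[nearby quarry blast | spike] ≈ 0.077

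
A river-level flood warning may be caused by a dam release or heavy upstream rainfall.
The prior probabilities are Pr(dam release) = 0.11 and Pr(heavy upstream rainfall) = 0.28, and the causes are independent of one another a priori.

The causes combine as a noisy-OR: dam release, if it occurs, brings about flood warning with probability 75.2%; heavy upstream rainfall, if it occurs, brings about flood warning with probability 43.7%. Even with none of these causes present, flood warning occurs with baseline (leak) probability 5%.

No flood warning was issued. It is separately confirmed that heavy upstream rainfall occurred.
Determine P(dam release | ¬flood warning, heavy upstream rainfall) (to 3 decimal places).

Under noisy-OR, P(flood warning | causes) = 1 − (1−0.05)·∏(1−qᵢ) over the active causes.
Weight on dam release=true, given the evidence: 0.132643·0.11 = 0.014591
Denominator P(¬flood warning | heavy upstream rainfall): 0.53485·0.89 + 0.132643·0.11 = 0.490608
P(dam release | ¬flood warning, heavy upstream rainfall) = 0.014591/0.490608 ≈ 0.030

P(dam release | ¬flood warning, heavy upstream rainfall) ≈ 0.030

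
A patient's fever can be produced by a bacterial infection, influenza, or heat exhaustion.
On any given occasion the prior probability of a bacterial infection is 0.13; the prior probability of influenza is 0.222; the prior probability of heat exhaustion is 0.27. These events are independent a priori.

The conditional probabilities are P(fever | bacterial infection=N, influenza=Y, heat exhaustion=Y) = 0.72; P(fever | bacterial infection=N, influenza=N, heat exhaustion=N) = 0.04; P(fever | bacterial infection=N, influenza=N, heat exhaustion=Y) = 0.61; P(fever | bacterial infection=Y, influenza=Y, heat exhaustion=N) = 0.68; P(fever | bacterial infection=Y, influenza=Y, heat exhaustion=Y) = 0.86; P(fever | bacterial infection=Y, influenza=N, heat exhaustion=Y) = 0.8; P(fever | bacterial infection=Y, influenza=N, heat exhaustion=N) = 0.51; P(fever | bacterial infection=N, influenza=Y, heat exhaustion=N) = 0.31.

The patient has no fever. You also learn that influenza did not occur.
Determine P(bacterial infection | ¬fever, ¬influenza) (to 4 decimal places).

Sum P(¬fever|·) weighted by the priors over the 4 (bacterial infection, heat exhaustion) configurations:
  P(¬fever | ¬influenza) = 0.96×0.87×0.73 + 0.39×0.87×0.27 + 0.49×0.13×0.73 + 0.2×0.13×0.27
        = 0.609696 + 0.091611 + 0.046501 + 0.007020 = 0.754828
Configurations with bacterial infection contribute 0.053521, so
  P(bacterial infection | ¬fever, ¬influenza) = 0.053521 / 0.754828 ≈ 0.0709

P(bacterial infection | ¬fever, ¬influenza) ≈ 0.0709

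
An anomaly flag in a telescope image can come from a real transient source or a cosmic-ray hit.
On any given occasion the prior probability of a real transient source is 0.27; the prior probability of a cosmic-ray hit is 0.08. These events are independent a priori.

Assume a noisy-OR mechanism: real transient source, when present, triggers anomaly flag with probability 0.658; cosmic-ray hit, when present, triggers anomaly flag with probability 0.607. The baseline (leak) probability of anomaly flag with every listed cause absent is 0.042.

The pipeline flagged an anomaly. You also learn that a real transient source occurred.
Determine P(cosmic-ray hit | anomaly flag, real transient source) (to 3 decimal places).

Under noisy-OR, P(anomaly flag | causes) = 1 − (1−0.042)·∏(1−qᵢ) over the active causes.
Sum P(anomaly flag|·) weighted by the priors over both values of cosmic-ray hit:
  P(anomaly flag | real transient source) = 0.672364×0.92 + 0.871239×0.08
        = 0.618575 + 0.069699 = 0.688274
The terms with cosmic-ray hit present sum to 0.069699, so
  P(cosmic-ray hit | anomaly flag, real transient source) = 0.069699 / 0.688274 ≈ 0.101

P(cosmic-ray hit | anomaly flag, real transient source) ≈ 0.101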